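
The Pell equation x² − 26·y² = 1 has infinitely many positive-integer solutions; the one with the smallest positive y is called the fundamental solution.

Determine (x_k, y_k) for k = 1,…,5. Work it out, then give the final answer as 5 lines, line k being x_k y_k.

51 10
5201 1020
530451 104030
54100801 10610040
5517751251 1082120050

√26 = [5; 10, …], period ℓ=1 (odd) → k=1
a_0=5:  p_0=5·1+0=5,  q_0=5·0+1=1
a_1=10:  p_1=10·5+1=51,  q_1=10·1+0=10
fundamental: x₁=51, y₁=10  (since 2601 − 26·100 = 1)
(x_2, y_2) = (51·51 + 26·10·10, 51·10 + 10·51) = (5201, 1020)
(x_3, y_3) = (51·5201 + 26·10·1020, 51·1020 + 10·5201) = (530451, 104030)
(x_4, y_4) = (51·530451 + 26·10·104030, 51·104030 + 10·530451) = (54100801, 10610040)
(x_5, y_5) = (51·54100801 + 26·10·10610040, 51·10610040 + 10·54100801) = (5517751251, 1082120050)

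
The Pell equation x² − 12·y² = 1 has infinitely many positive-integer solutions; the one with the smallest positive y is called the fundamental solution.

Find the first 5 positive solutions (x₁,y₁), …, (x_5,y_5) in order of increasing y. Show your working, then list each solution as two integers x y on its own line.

7 2
97 28
1351 390
18817 5432
262087 75658

√12 = [3; 2,6, …], period ℓ=2 (even) → k=1
step 0: (3, 1)  from 3·(1,0) + (0,1)
step 1: (7, 2)  from 2·(3,1) + (1,0)
fundamental: x₁=7, y₁=2  (since 49 − 12·4 = 1)
n=2: (7,2)∘(7,2) = (7·7+12·2·2, 7·2+2·7) = (97,28)
n=3: (97,28)∘(7,2) = (7·97+12·2·28, 7·28+2·97) = (1351,390)
n=4: (1351,390)∘(7,2) = (7·1351+12·2·390, 7·390+2·1351) = (18817,5432)
n=5: (18817,5432)∘(7,2) = (7·18817+12·2·5432, 7·5432+2·18817) = (262087,75658)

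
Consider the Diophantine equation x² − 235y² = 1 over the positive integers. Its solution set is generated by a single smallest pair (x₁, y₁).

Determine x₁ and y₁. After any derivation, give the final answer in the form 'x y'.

√235 → a₀=15, period (3,30); ℓ=2 even so k=1
a_0=15:  p_0=15·1+0=15,  q_0=15·0+1=1
a_1=3:  p_1=3·15+1=46,  q_1=3·1+0=3
→ (46, 3).  Check: 46²=2116, 235·3²=2115, difference 1.

46 3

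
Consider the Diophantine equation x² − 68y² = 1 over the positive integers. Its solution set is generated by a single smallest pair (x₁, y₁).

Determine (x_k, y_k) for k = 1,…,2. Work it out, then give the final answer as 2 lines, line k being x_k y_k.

33 4
2177 264

[8; 4,16] for √68; ℓ=2 ⇒ convergent index 1
step 0: (8, 1)  from 8·(1,0) + (0,1)
step 1: (33, 4)  from 4·(8,1) + (1,0)
fundamental: x₁=33, y₁=4  (since 1089 − 68·16 = 1)
(33+4√68)^2 = 2177 + 264√68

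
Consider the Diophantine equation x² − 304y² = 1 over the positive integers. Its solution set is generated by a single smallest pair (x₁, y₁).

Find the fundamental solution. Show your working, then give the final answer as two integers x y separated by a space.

57799 3315

d=304: √d = [17; 2,3,2,1,1,1,1,1,2,3,2,34] (ℓ=12, even), read p_11/q_11
i=0: a=17 ⇒ p=17, q=1
…
i=2: a=3 ⇒ p=122, q=7
…
i=4: a=1 ⇒ p=401, q=23
i=5: a=1 ⇒ p=680, q=39
i=6: a=1 ⇒ p=1081, q=62
i=7: a=1 ⇒ p=1761, q=101
i=8: a=1 ⇒ p=2842, q=163
i=9: a=2 ⇒ p=7445, q=427
i=10: a=3 ⇒ p=25177, q=1444
i=11: a=2 ⇒ p=57799, q=3315
(x₁, y₁) = (57799, 3315);  57799² − 304·3315² = 1 ✓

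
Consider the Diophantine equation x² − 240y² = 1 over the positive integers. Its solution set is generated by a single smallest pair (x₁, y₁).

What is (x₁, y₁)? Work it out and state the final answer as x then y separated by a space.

√240 = [15; 2,30, …], period ℓ=2 (even) → k=1
i=0: a=15 ⇒ p=15, q=1
i=1: a=2 ⇒ p=31, q=2
fundamental: x₁=31, y₁=2  (since 961 − 240·4 = 1)

31 2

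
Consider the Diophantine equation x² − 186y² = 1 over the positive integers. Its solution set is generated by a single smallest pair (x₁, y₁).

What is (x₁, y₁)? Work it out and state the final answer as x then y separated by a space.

7501 550

√186 = [13; 1,1,1,3,4,3,1,1,1,26, …], period ℓ=10 (even) → k=9
i=0: a=13 ⇒ p=13, q=1
…
i=4: a=3 ⇒ p=150, q=11
…
i=6: a=3 ⇒ p=2073, q=152
…
i=8: a=1 ⇒ p=4787, q=351
i=9: a=1 ⇒ p=7501, q=550
→ (7501, 550).  Check: 7501²=56265001, 186·550²=56265000, difference 1.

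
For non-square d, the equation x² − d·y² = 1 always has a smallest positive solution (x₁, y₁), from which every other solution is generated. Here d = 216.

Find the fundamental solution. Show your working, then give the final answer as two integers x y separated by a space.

485 33

√216 → a₀=14, period (1,2,3,2,1,28); ℓ=6 even so k=5
k=0  a_k=14  p_k/q_k = 14/1
…
k=4  a_k=2  p_k/q_k = 338/23
k=5  a_k=1  p_k/q_k = 485/33
→ (485, 33).  Check: 485²=235225, 216·33²=235224, difference 1.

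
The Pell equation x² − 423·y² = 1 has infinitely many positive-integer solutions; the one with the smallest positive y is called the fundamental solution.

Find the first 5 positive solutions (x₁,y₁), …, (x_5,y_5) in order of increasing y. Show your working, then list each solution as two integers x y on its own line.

4607 224
42448897 2063936
391124132351 19017106080
3603817713033217 175223613357184
33205576016763929087 1614510354455987296

d=423: √d = [20; 1,1,3,4,3,1,1,40] (ℓ=8, even), read p_7/q_7
i=0: a=20 ⇒ p=20, q=1
i=1: a=1 ⇒ p=21, q=1
…
i=3: a=3 ⇒ p=144, q=7
i=4: a=4 ⇒ p=617, q=30
…
i=6: a=1 ⇒ p=2612, q=127
i=7: a=1 ⇒ p=4607, q=224
fundamental: x₁=4607, y₁=224  (since 21224449 − 423·50176 = 1)
k=2:  x_2 = 4607·4607+423·224·224 = 42448897,  y_2 = 4607·224+224·4607 = 2063936
k=3:  x_3 = 4607·42448897+423·224·2063936 = 391124132351,  y_3 = 4607·2063936+224·42448897 = 19017106080
k=4:  x_4 = 4607·391124132351+423·224·19017106080 = 3603817713033217,  y_4 = 4607·19017106080+224·391124132351 = 175223613357184
k=5:  x_5 = 4607·3603817713033217+423·224·175223613357184 = 33205576016763929087,  y_5 = 4607·175223613357184+224·3603817713033217 = 1614510354455987296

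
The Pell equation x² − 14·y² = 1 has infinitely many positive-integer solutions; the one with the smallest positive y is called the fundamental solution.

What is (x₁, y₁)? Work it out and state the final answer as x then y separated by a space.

√14 → a₀=3, period (1,2,1,6); ℓ=4 even so k=3
i=0: a=3 ⇒ p=3, q=1
i=1: a=1 ⇒ p=4, q=1
i=2: a=2 ⇒ p=11, q=3
i=3: a=1 ⇒ p=15, q=4
(x₁, y₁) = (15, 4);  15² − 14·4² = 1 ✓

15 4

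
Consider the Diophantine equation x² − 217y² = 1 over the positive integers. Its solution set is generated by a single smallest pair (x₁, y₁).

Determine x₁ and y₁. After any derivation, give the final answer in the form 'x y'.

3844063 260952

d=217: √d = [14; 1,2,1,2,1,…,2,1,28] (ℓ=16, even), read p_15/q_15
k=0  a_k=14  p_k/q_k = 14/1
…
k=2  a_k=2  p_k/q_k = 44/3
k=3  a_k=1  p_k/q_k = 59/4
k=4  a_k=2  p_k/q_k = 162/11
k=5  a_k=1  p_k/q_k = 221/15
k=6  a_k=1  p_k/q_k = 383/26
k=7  a_k=9  p_k/q_k = 3668/249
k=8  a_k=4  p_k/q_k = 15055/1022
k=9  a_k=9  p_k/q_k = 139163/9447
…
k=11  a_k=1  p_k/q_k = 293381/19916
k=12  a_k=2  p_k/q_k = 740980/50301
k=13  a_k=1  p_k/q_k = 1034361/70217
k=14  a_k=2  p_k/q_k = 2809702/190735
k=15  a_k=1  p_k/q_k = 3844063/260952
fundamental: x₁=3844063, y₁=260952  (since 14776820347969 − 217·68095946304 = 1)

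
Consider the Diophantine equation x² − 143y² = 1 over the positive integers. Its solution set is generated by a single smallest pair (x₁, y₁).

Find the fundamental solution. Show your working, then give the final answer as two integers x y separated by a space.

12 1

[11; 1,22] for √143; ℓ=2 ⇒ convergent index 1
k=0  a_k=11  p_k/q_k = 11/1
k=1  a_k=1  p_k/q_k = 12/1
fundamental: x₁=12, y₁=1  (since 144 − 143·1 = 1)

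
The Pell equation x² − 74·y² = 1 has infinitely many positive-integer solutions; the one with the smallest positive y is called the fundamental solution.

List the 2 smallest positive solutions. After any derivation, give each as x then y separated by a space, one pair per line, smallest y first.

d=74: √d = [8; 1,1,1,1,16] (ℓ=5, odd), read p_9/q_9
a_0=8:  p_0=8·1+0=8,  q_0=8·0+1=1
a_1=1:  p_1=1·8+1=9,  q_1=1·1+0=1
a_2=1:  p_2=1·9+8=17,  q_2=1·1+1=2
a_3=1:  p_3=1·17+9=26,  q_3=1·2+1=3
…
a_5=16:  p_5=16·43+26=714,  q_5=16·5+3=83
a_6=1:  p_6=1·714+43=757,  q_6=1·83+5=88
a_7=1:  p_7=1·757+714=1471,  q_7=1·88+83=171
a_8=1:  p_8=1·1471+757=2228,  q_8=1·171+88=259
a_9=1:  p_9=1·2228+1471=3699,  q_9=1·259+171=430
→ (3699, 430).  Check: 3699²=13682601, 74·430²=13682600, difference 1.
(3699+430√74)^2 = 27365201 + 3181140√74

3699 430
27365201 3181140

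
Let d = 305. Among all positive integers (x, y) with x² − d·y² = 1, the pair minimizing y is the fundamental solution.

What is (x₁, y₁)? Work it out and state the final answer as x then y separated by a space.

√305 = [17; 2,6,2,34, …], period ℓ=4 (even) → k=3
i=0: a=17 ⇒ p=17, q=1
i=1: a=2 ⇒ p=35, q=2
i=2: a=6 ⇒ p=227, q=13
i=3: a=2 ⇒ p=489, q=28
(x₁, y₁) = (489, 28);  489² − 305·28² = 1 ✓

489 28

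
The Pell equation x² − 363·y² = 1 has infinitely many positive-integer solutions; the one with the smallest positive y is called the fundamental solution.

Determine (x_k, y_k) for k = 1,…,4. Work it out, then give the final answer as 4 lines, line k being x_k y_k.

362 19
262087 13756
189750626 9959325
137379191137 7210537544

[19; 19,38] for √363; ℓ=2 ⇒ convergent index 1
i=0: a=19 ⇒ p=19, q=1
i=1: a=19 ⇒ p=362, q=19
fundamental: x₁=362, y₁=19  (since 131044 − 363·361 = 1)
(x_2, y_2) = (362·362 + 363·19·19, 362·19 + 19·362) = (262087, 13756)
(x_3, y_3) = (362·262087 + 363·19·13756, 362·13756 + 19·262087) = (189750626, 9959325)
(x_4, y_4) = (362·189750626 + 363·19·9959325, 362·9959325 + 19·189750626) = (137379191137, 7210537544)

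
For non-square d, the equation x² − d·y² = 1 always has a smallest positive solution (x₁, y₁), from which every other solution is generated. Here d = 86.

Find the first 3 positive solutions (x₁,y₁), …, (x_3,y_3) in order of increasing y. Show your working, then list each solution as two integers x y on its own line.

d=86: √d = [9; 3,1,1,1,8,1,1,1,3,18] (ℓ=10, even), read p_9/q_9
k=0  a_k=9  p_k/q_k = 9/1
…
k=2  a_k=1  p_k/q_k = 37/4
k=3  a_k=1  p_k/q_k = 65/7
…
k=5  a_k=8  p_k/q_k = 881/95
k=6  a_k=1  p_k/q_k = 983/106
…
k=8  a_k=1  p_k/q_k = 2847/307
k=9  a_k=3  p_k/q_k = 10405/1122
→ (10405, 1122).  Check: 10405²=108264025, 86·1122²=108264024, difference 1.
(10405+1122√86)^2 = 216528049 + 23348820√86
(10405+1122√86)^3 = 4505948689285 + 485888943078√86

10405 1122
216528049 23348820
4505948689285 485888943078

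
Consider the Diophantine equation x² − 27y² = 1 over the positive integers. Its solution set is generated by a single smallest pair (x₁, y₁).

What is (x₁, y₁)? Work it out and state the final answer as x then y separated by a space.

26 5

d=27: √d = [5; 5,10] (ℓ=2, even), read p_1/q_1
k=0  a_k=5  p_k/q_k = 5/1
k=1  a_k=5  p_k/q_k = 26/5
fundamental: x₁=26, y₁=5  (since 676 − 27·25 = 1)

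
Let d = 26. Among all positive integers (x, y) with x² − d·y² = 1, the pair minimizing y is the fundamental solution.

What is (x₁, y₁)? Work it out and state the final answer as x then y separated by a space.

d=26: √d = [5; 10] (ℓ=1, odd), read p_1/q_1
a_0=5:  p_0=5·1+0=5,  q_0=5·0+1=1
a_1=10:  p_1=10·5+1=51,  q_1=10·1+0=10
fundamental: x₁=51, y₁=10  (since 2601 − 26·100 = 1)

51 10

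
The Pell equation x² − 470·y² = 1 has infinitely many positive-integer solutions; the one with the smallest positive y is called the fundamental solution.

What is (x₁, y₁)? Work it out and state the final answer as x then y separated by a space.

√470 → a₀=21, period (1,2,8,2,1,42); ℓ=6 even so k=5
i=0: a=21 ⇒ p=21, q=1
i=1: a=1 ⇒ p=22, q=1
i=2: a=2 ⇒ p=65, q=3
…
i=4: a=2 ⇒ p=1149, q=53
i=5: a=1 ⇒ p=1691, q=78
(x₁, y₁) = (1691, 78);  1691² − 470·78² = 1 ✓

1691 78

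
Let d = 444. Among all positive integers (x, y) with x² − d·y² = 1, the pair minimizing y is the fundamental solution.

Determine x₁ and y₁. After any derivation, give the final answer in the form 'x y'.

d=444: √d = [21; 14,42] (ℓ=2, even), read p_1/q_1
i=0: a=21 ⇒ p=21, q=1
i=1: a=14 ⇒ p=295, q=14
(x₁, y₁) = (295, 14);  295² − 444·14² = 1 ✓

295 14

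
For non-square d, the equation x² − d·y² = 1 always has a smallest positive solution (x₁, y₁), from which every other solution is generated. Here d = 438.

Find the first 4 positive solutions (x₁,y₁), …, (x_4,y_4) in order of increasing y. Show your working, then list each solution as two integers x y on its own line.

√438 → a₀=20, period (1,12,1,40); ℓ=4 even so k=3
i=0: a=20 ⇒ p=20, q=1
i=1: a=1 ⇒ p=21, q=1
i=2: a=12 ⇒ p=272, q=13
i=3: a=1 ⇒ p=293, q=14
fundamental: x₁=293, y₁=14  (since 85849 − 438·196 = 1)
k=2:  x_2 = 293·293+438·14·14 = 171697,  y_2 = 293·14+14·293 = 8204
k=3:  x_3 = 293·171697+438·14·8204 = 100614149,  y_3 = 293·8204+14·171697 = 4807530
k=4:  x_4 = 293·100614149+438·14·4807530 = 58959719617,  y_4 = 293·4807530+14·100614149 = 2817204376

293 14
171697 8204
100614149 4807530
58959719617 2817204376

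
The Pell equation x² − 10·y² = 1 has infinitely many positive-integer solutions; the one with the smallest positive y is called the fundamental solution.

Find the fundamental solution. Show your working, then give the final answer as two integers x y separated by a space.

19 6

[3; 6] for √10; ℓ=1 ⇒ convergent index 1
i=0: a=3 ⇒ p=3, q=1
i=1: a=6 ⇒ p=19, q=6
→ (19, 6).  Check: 19²=361, 10·6²=360, difference 1.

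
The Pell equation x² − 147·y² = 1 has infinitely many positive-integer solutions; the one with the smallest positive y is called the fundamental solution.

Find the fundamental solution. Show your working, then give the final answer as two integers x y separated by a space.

[12; 8,24] for √147; ℓ=2 ⇒ convergent index 1
k=0  a_k=12  p_k/q_k = 12/1
k=1  a_k=8  p_k/q_k = 97/8
(x₁, y₁) = (97, 8);  97² − 147·8² = 1 ✓

97 8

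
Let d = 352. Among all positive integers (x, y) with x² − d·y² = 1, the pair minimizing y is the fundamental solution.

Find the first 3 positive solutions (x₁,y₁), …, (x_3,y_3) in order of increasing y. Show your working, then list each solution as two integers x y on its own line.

77617 4137
12048797377 642203058
1870383011943601 99691749501435

d=352: √d = [18; 1,3,5,9,5,3,1,36] (ℓ=8, even), read p_7/q_7
a_0=18:  p_0=18·1+0=18,  q_0=18·0+1=1
a_1=1:  p_1=1·18+1=19,  q_1=1·1+0=1
…
a_3=5:  p_3=5·75+19=394,  q_3=5·4+1=21
a_4=9:  p_4=9·394+75=3621,  q_4=9·21+4=193
a_5=5:  p_5=5·3621+394=18499,  q_5=5·193+21=986
a_6=3:  p_6=3·18499+3621=59118,  q_6=3·986+193=3151
a_7=1:  p_7=1·59118+18499=77617,  q_7=1·3151+986=4137
→ (77617, 4137).  Check: 77617²=6024398689, 352·4137²=6024398688, difference 1.
(77617+4137√352)^2 = 12048797377 + 642203058√352
(77617+4137√352)^3 = 1870383011943601 + 99691749501435√352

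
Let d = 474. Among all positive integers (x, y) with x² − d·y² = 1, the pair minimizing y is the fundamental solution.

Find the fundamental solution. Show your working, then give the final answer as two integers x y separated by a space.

√474 = [21; 1,3,2,1,1,…,3,1,42, …], period ℓ=14 (even) → k=13
a_0=21:  p_0=21·1+0=21,  q_0=21·0+1=1
a_1=1:  p_1=1·21+1=22,  q_1=1·1+0=1
…
a_4=1:  p_4=1·196+87=283,  q_4=1·9+4=13
a_5=1:  p_5=1·283+196=479,  q_5=1·13+9=22
a_6=1:  p_6=1·479+283=762,  q_6=1·22+13=35
a_7=6:  p_7=6·762+479=5051,  q_7=6·35+22=232
a_8=1:  p_8=1·5051+762=5813,  q_8=1·232+35=267
a_9=1:  p_9=1·5813+5051=10864,  q_9=1·267+232=499
a_10=1:  p_10=1·10864+5813=16677,  q_10=1·499+267=766
a_11=2:  p_11=2·16677+10864=44218,  q_11=2·766+499=2031
a_12=3:  p_12=3·44218+16677=149331,  q_12=3·2031+766=6859
a_13=1:  p_13=1·149331+44218=193549,  q_13=1·6859+2031=8890
→ (193549, 8890).  Check: 193549²=37461215401, 474·8890²=37461215400, difference 1.

193549 8890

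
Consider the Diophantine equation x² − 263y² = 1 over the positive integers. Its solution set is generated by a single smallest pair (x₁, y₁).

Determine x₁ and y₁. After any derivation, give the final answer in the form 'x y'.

139128 8579

√263 = [16; 4,1,1,1,1,15,1,1,1,1,4,32, …], period ℓ=12 (even) → k=11
i=0: a=16 ⇒ p=16, q=1
i=1: a=4 ⇒ p=65, q=4
i=2: a=1 ⇒ p=81, q=5
i=3: a=1 ⇒ p=146, q=9
i=4: a=1 ⇒ p=227, q=14
i=5: a=1 ⇒ p=373, q=23
i=6: a=15 ⇒ p=5822, q=359
i=7: a=1 ⇒ p=6195, q=382
i=8: a=1 ⇒ p=12017, q=741
…
i=10: a=1 ⇒ p=30229, q=1864
i=11: a=4 ⇒ p=139128, q=8579
fundamental: x₁=139128, y₁=8579  (since 19356600384 − 263·73599241 = 1)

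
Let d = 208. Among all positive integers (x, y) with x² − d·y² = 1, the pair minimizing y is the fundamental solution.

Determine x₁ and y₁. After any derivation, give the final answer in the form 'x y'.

[14; 2,2,1,2,2,28] for √208; ℓ=6 ⇒ convergent index 5
a_0=14:  p_0=14·1+0=14,  q_0=14·0+1=1
…
a_3=1:  p_3=1·72+29=101,  q_3=1·5+2=7
a_4=2:  p_4=2·101+72=274,  q_4=2·7+5=19
a_5=2:  p_5=2·274+101=649,  q_5=2·19+7=45
fundamental: x₁=649, y₁=45  (since 421201 − 208·2025 = 1)

649 45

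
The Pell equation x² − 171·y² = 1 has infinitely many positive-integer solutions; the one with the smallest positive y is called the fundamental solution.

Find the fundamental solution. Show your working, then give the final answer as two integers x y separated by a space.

170 13

[13; 13,26] for √171; ℓ=2 ⇒ convergent index 1
step 0: (13, 1)  from 13·(1,0) + (0,1)
step 1: (170, 13)  from 13·(13,1) + (1,0)
fundamental: x₁=170, y₁=13  (since 28900 − 171·169 = 1)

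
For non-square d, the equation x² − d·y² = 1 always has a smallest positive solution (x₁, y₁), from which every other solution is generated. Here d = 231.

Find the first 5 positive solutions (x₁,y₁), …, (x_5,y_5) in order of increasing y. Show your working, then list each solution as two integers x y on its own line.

√231 = [15; 5,30, …], period ℓ=2 (even) → k=1
step 0: (15, 1)  from 15·(1,0) + (0,1)
step 1: (76, 5)  from 5·(15,1) + (1,0)
fundamental: x₁=76, y₁=5  (since 5776 − 231·25 = 1)
(76+5√231)^2 = 11551 + 760√231
(76+5√231)^3 = 1755676 + 115515√231
(76+5√231)^4 = 266851201 + 17557520√231
(76+5√231)^5 = 40559626876 + 2668627525√231

76 5
11551 760
1755676 115515
266851201 17557520
40559626876 2668627525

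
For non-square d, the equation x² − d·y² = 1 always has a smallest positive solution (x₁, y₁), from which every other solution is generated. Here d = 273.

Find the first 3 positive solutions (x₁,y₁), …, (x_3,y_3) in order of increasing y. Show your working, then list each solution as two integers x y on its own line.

727 44
1057057 63976
1536960151 93021060

d=273: √d = [16; 1,1,10,1,1,32] (ℓ=6, even), read p_5/q_5
k=0  a_k=16  p_k/q_k = 16/1
k=1  a_k=1  p_k/q_k = 17/1
…
k=4  a_k=1  p_k/q_k = 380/23
k=5  a_k=1  p_k/q_k = 727/44
(x₁, y₁) = (727, 44);  727² − 273·44² = 1 ✓
(727+44√273)^2 = 1057057 + 63976√273
(727+44√273)^3 = 1536960151 + 93021060√273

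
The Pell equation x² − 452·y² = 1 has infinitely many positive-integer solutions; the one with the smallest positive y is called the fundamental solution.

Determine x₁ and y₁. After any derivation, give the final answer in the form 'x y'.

√452 = [21; 3,1,5,3,10,3,5,1,3,42, …], period ℓ=10 (even) → k=9
k=0  a_k=21  p_k/q_k = 21/1
…
k=3  a_k=5  p_k/q_k = 489/23
…
k=7  a_k=5  p_k/q_k = 263904/12413
k=8  a_k=1  p_k/q_k = 313483/14745
k=9  a_k=3  p_k/q_k = 1204353/56648
fundamental: x₁=1204353, y₁=56648  (since 1450466148609 − 452·3208995904 = 1)

1204353 56648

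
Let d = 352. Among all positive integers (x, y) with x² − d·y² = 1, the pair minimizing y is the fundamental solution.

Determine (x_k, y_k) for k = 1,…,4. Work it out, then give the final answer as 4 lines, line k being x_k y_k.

√352 → a₀=18, period (1,3,5,9,5,3,1,36); ℓ=8 even so k=7
i=0: a=18 ⇒ p=18, q=1
…
i=4: a=9 ⇒ p=3621, q=193
…
i=6: a=3 ⇒ p=59118, q=3151
i=7: a=1 ⇒ p=77617, q=4137
→ (77617, 4137).  Check: 77617²=6024398689, 352·4137²=6024398688, difference 1.
k=2:  x_2 = 77617·77617+352·4137·4137 = 12048797377,  y_2 = 77617·4137+4137·77617 = 642203058
k=3:  x_3 = 77617·12048797377+352·4137·642203058 = 1870383011943601,  y_3 = 77617·642203058+4137·12048797377 = 99691749501435
k=4:  x_4 = 77617·1870383011943601+352·4137·99691749501435 = 290347036464004160257,  y_4 = 77617·99691749501435+4137·1870383011943601 = 15475549041463557732

77617 4137
12048797377 642203058
1870383011943601 99691749501435
290347036464004160257 15475549041463557732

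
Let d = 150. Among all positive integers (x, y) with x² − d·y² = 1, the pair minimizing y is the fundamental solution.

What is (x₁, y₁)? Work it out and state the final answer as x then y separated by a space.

49 4

√150 → a₀=12, period (4,24); ℓ=2 even so k=1
step 0: (12, 1)  from 12·(1,0) + (0,1)
step 1: (49, 4)  from 4·(12,1) + (1,0)
(x₁, y₁) = (49, 4);  49² − 150·4² = 1 ✓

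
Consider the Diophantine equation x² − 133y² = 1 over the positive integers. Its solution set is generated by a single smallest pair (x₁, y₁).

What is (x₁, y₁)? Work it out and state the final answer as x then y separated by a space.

2588599 224460

[11; 1,1,7,5,1,…,1,1,22] for √133; ℓ=16 ⇒ convergent index 15
step 0: (11, 1)  from 11·(1,0) + (0,1)
…
step 5: (1061, 92)  from 1·(888,77) + (173,15)
step 6: (1949, 169)  from 1·(1061,92) + (888,77)
step 7: (3010, 261)  from 1·(1949,169) + (1061,92)
…
step 9: (10979, 952)  from 1·(7969,691) + (3010,261)
step 10: (18948, 1643)  from 1·(10979,952) + (7969,691)
step 11: (29927, 2595)  from 1·(18948,1643) + (10979,952)
step 12: (168583, 14618)  from 5·(29927,2595) + (18948,1643)
…
step 14: (1378591, 119539)  from 1·(1210008,104921) + (168583,14618)
step 15: (2588599, 224460)  from 1·(1378591,119539) + (1210008,104921)
(x₁, y₁) = (2588599, 224460);  2588599² − 133·224460² = 1 ✓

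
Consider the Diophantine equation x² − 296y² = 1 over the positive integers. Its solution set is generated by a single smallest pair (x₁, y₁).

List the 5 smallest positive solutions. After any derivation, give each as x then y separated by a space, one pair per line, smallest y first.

3699 215
27365201 1590570
202447753299 11767036645
1497708451540801 87052535509140
11080046922051092499 644014645929581075

d=296: √d = [17; 4,1,7,1,4,34] (ℓ=6, even), read p_5/q_5
step 0: (17, 1)  from 17·(1,0) + (0,1)
step 1: (69, 4)  from 4·(17,1) + (1,0)
step 2: (86, 5)  from 1·(69,4) + (17,1)
step 3: (671, 39)  from 7·(86,5) + (69,4)
step 4: (757, 44)  from 1·(671,39) + (86,5)
step 5: (3699, 215)  from 4·(757,44) + (671,39)
fundamental: x₁=3699, y₁=215  (since 13682601 − 296·46225 = 1)
(x_2, y_2) = (3699·3699 + 296·215·215, 3699·215 + 215·3699) = (27365201, 1590570)
(x_3, y_3) = (3699·27365201 + 296·215·1590570, 3699·1590570 + 215·27365201) = (202447753299, 11767036645)
(x_4, y_4) = (3699·202447753299 + 296·215·11767036645, 3699·11767036645 + 215·202447753299) = (1497708451540801, 87052535509140)
(x_5, y_5) = (3699·1497708451540801 + 296·215·87052535509140, 3699·87052535509140 + 215·1497708451540801) = (11080046922051092499, 644014645929581075)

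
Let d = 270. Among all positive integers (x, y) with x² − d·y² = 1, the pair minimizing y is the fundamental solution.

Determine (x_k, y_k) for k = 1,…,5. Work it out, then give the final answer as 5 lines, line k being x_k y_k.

√270 = [16; 2,3,6,3,2,32, …], period ℓ=6 (even) → k=5
step 0: (16, 1)  from 16·(1,0) + (0,1)
…
step 2: (115, 7)  from 3·(33,2) + (16,1)
step 3: (723, 44)  from 6·(115,7) + (33,2)
step 4: (2284, 139)  from 3·(723,44) + (115,7)
step 5: (5291, 322)  from 2·(2284,139) + (723,44)
(x₁, y₁) = (5291, 322);  5291² − 270·322² = 1 ✓
(x_2, y_2) = (5291·5291 + 270·322·322, 5291·322 + 322·5291) = (55989361, 3407404)
(x_3, y_3) = (5291·55989361 + 270·322·3407404, 5291·3407404 + 322·55989361) = (592479412811, 36057148806)
(x_4, y_4) = (5291·592479412811 + 270·322·36057148806, 5291·36057148806 + 322·592479412811) = (6269617090376641, 381556745257688)
(x_5, y_5) = (5291·6269617090376641 + 270·322·381556745257688, 5291·381556745257688 + 322·6269617090376641) = (66345087457886202251, 4037633442259705610)

5291 322
55989361 3407404
592479412811 36057148806
6269617090376641 381556745257688
66345087457886202251 4037633442259705610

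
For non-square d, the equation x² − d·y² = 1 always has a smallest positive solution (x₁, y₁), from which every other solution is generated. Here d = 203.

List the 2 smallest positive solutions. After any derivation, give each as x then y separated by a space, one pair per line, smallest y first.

57 4
6497 456

√203 = [14; 4,28, …], period ℓ=2 (even) → k=1
step 0: (14, 1)  from 14·(1,0) + (0,1)
step 1: (57, 4)  from 4·(14,1) + (1,0)
fundamental: x₁=57, y₁=4  (since 3249 − 203·16 = 1)
n=2: (57,4)∘(57,4) = (57·57+203·4·4, 57·4+4·57) = (6497,456)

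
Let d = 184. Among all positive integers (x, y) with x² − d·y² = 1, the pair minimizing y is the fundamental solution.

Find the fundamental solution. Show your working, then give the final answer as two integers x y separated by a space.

24335 1794

√184 = [13; 1,1,3,2,1,2,1,2,3,1,1,26, …], period ℓ=12 (even) → k=11
a_0=13:  p_0=13·1+0=13,  q_0=13·0+1=1
…
a_10=1:  p_10=1·10594+3147=13741,  q_10=1·781+232=1013
a_11=1:  p_11=1·13741+10594=24335,  q_11=1·1013+781=1794
fundamental: x₁=24335, y₁=1794  (since 592192225 − 184·3218436 = 1)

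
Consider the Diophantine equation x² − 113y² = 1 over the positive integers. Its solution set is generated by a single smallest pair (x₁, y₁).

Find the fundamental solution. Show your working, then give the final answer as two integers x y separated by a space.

[10; 1,1,1,2,2,1,1,1,20] for √113; ℓ=9 ⇒ convergent index 17
step 0: (10, 1)  from 10·(1,0) + (0,1)
step 1: (11, 1)  from 1·(10,1) + (1,0)
step 2: (21, 2)  from 1·(11,1) + (10,1)
step 3: (32, 3)  from 1·(21,2) + (11,1)
step 4: (85, 8)  from 2·(32,3) + (21,2)
step 5: (202, 19)  from 2·(85,8) + (32,3)
step 6: (287, 27)  from 1·(202,19) + (85,8)
step 7: (489, 46)  from 1·(287,27) + (202,19)
step 8: (776, 73)  from 1·(489,46) + (287,27)
step 9: (16009, 1506)  from 20·(776,73) + (489,46)
step 10: (16785, 1579)  from 1·(16009,1506) + (776,73)
…
step 12: (49579, 4664)  from 1·(32794,3085) + (16785,1579)
step 13: (131952, 12413)  from 2·(49579,4664) + (32794,3085)
step 14: (313483, 29490)  from 2·(131952,12413) + (49579,4664)
step 15: (445435, 41903)  from 1·(313483,29490) + (131952,12413)
step 16: (758918, 71393)  from 1·(445435,41903) + (313483,29490)
step 17: (1204353, 113296)  from 1·(758918,71393) + (445435,41903)
→ (1204353, 113296).  Check: 1204353²=1450466148609, 113·113296²=1450466148608, difference 1.

1204353 113296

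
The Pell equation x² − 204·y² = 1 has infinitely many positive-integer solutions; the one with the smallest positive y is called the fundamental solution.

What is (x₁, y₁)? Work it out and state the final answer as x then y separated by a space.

d=204: √d = [14; 3,1,1,6,1,1,3,28] (ℓ=8, even), read p_7/q_7
step 0: (14, 1)  from 14·(1,0) + (0,1)
step 1: (43, 3)  from 3·(14,1) + (1,0)
…
step 4: (657, 46)  from 6·(100,7) + (57,4)
step 5: (757, 53)  from 1·(657,46) + (100,7)
step 6: (1414, 99)  from 1·(757,53) + (657,46)
step 7: (4999, 350)  from 3·(1414,99) + (757,53)
fundamental: x₁=4999, y₁=350  (since 24990001 − 204·122500 = 1)

4999 350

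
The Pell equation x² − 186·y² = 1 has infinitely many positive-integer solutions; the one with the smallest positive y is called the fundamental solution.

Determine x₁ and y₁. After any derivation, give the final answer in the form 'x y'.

7501 550

√186 = [13; 1,1,1,3,4,3,1,1,1,26, …], period ℓ=10 (even) → k=9
step 0: (13, 1)  from 13·(1,0) + (0,1)
…
step 2: (27, 2)  from 1·(14,1) + (13,1)
step 3: (41, 3)  from 1·(27,2) + (14,1)
…
step 6: (2073, 152)  from 3·(641,47) + (150,11)
…
step 8: (4787, 351)  from 1·(2714,199) + (2073,152)
step 9: (7501, 550)  from 1·(4787,351) + (2714,199)
→ (7501, 550).  Check: 7501²=56265001, 186·550²=56265000, difference 1.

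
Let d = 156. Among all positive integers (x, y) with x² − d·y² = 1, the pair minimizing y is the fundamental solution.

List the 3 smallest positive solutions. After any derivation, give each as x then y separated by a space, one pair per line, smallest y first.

25 2
1249 100
62425 4998

√156 → a₀=12, period (2,24); ℓ=2 even so k=1
k=0  a_k=12  p_k/q_k = 12/1
k=1  a_k=2  p_k/q_k = 25/2
(x₁, y₁) = (25, 2);  25² − 156·2² = 1 ✓
n=2: (25,2)∘(25,2) = (25·25+156·2·2, 25·2+2·25) = (1249,100)
n=3: (1249,100)∘(25,2) = (25·1249+156·2·100, 25·100+2·1249) = (62425,4998)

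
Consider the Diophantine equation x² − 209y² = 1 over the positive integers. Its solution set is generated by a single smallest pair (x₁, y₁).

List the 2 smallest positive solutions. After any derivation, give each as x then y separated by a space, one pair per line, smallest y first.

d=209: √d = [14; 2,5,3,2,3,5,2,28] (ℓ=8, even), read p_7/q_7
step 0: (14, 1)  from 14·(1,0) + (0,1)
step 1: (29, 2)  from 2·(14,1) + (1,0)
…
step 4: (1171, 81)  from 2·(506,35) + (159,11)
…
step 6: (21266, 1471)  from 5·(4019,278) + (1171,81)
step 7: (46551, 3220)  from 2·(21266,1471) + (4019,278)
→ (46551, 3220).  Check: 46551²=2166995601, 209·3220²=2166995600, difference 1.
n=2: (46551,3220)∘(46551,3220) = (46551·46551+209·3220·3220, 46551·3220+3220·46551) = (4333991201,299788440)

46551 3220
4333991201 299788440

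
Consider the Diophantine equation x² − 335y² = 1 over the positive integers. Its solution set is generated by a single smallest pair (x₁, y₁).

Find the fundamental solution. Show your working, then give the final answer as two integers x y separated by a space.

604 33

[18; 3,3,3,36] for √335; ℓ=4 ⇒ convergent index 3
step 0: (18, 1)  from 18·(1,0) + (0,1)
…
step 2: (183, 10)  from 3·(55,3) + (18,1)
step 3: (604, 33)  from 3·(183,10) + (55,3)
→ (604, 33).  Check: 604²=364816, 335·33²=364815, difference 1.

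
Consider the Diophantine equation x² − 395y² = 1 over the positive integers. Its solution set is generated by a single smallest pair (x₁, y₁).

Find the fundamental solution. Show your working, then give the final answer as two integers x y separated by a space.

159 8

√395 = [19; 1,6,1,38, …], period ℓ=4 (even) → k=3
k=0  a_k=19  p_k/q_k = 19/1
k=1  a_k=1  p_k/q_k = 20/1
k=2  a_k=6  p_k/q_k = 139/7
k=3  a_k=1  p_k/q_k = 159/8
(x₁, y₁) = (159, 8);  159² − 395·8² = 1 ✓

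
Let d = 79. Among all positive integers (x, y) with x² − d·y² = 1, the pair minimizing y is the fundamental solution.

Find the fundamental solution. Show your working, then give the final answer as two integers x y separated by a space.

80 9

d=79: √d = [8; 1,7,1,16] (ℓ=4, even), read p_3/q_3
step 0: (8, 1)  from 8·(1,0) + (0,1)
step 1: (9, 1)  from 1·(8,1) + (1,0)
step 2: (71, 8)  from 7·(9,1) + (8,1)
step 3: (80, 9)  from 1·(71,8) + (9,1)
→ (80, 9).  Check: 80²=6400, 79·9²=6399, difference 1.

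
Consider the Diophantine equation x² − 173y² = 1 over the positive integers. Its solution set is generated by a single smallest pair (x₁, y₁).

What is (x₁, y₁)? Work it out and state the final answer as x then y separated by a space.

2499849 190060

√173 → a₀=13, period (6,1,1,6,26); ℓ=5 odd so k=9
step 0: (13, 1)  from 13·(1,0) + (0,1)
step 1: (79, 6)  from 6·(13,1) + (1,0)
step 2: (92, 7)  from 1·(79,6) + (13,1)
step 3: (171, 13)  from 1·(92,7) + (79,6)
…
step 5: (29239, 2223)  from 26·(1118,85) + (171,13)
step 6: (176552, 13423)  from 6·(29239,2223) + (1118,85)
…
step 8: (382343, 29069)  from 1·(205791,15646) + (176552,13423)
step 9: (2499849, 190060)  from 6·(382343,29069) + (205791,15646)
(x₁, y₁) = (2499849, 190060);  2499849² − 173·190060² = 1 ✓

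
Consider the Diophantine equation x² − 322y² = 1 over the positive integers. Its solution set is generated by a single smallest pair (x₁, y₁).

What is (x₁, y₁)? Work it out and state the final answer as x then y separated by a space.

[17; 1,16,1,34] for √322; ℓ=4 ⇒ convergent index 3
step 0: (17, 1)  from 17·(1,0) + (0,1)
step 1: (18, 1)  from 1·(17,1) + (1,0)
step 2: (305, 17)  from 16·(18,1) + (17,1)
step 3: (323, 18)  from 1·(305,17) + (18,1)
(x₁, y₁) = (323, 18);  323² − 322·18² = 1 ✓

323 18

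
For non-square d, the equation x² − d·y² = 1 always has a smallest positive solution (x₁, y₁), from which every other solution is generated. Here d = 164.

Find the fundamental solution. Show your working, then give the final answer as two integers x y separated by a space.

√164 → a₀=12, period (1,4,6,4,1,24); ℓ=6 even so k=5
i=0: a=12 ⇒ p=12, q=1
i=1: a=1 ⇒ p=13, q=1
i=2: a=4 ⇒ p=64, q=5
i=3: a=6 ⇒ p=397, q=31
i=4: a=4 ⇒ p=1652, q=129
i=5: a=1 ⇒ p=2049, q=160
(x₁, y₁) = (2049, 160);  2049² − 164·160² = 1 ✓

2049 160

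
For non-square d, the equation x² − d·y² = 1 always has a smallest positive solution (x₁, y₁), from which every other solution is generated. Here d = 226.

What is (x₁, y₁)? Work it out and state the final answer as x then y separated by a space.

451 30

√226 → a₀=15, period (30); ℓ=1 odd so k=1
step 0: (15, 1)  from 15·(1,0) + (0,1)
step 1: (451, 30)  from 30·(15,1) + (1,0)
(x₁, y₁) = (451, 30);  451² − 226·30² = 1 ✓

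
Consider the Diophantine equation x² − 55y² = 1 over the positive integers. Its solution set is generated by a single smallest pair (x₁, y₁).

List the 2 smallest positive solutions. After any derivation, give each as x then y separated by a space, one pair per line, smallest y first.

√55 → a₀=7, period (2,2,2,14); ℓ=4 even so k=3
i=0: a=7 ⇒ p=7, q=1
…
i=2: a=2 ⇒ p=37, q=5
i=3: a=2 ⇒ p=89, q=12
fundamental: x₁=89, y₁=12  (since 7921 − 55·144 = 1)
k=2:  x_2 = 89·89+55·12·12 = 15841,  y_2 = 89·12+12·89 = 2136

89 12
15841 2136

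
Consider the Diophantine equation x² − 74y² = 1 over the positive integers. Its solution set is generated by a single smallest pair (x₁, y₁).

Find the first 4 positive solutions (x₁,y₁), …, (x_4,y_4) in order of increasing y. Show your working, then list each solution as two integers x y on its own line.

[8; 1,1,1,1,16] for √74; ℓ=5 ⇒ convergent index 9
step 0: (8, 1)  from 8·(1,0) + (0,1)
…
step 2: (17, 2)  from 1·(9,1) + (8,1)
…
step 4: (43, 5)  from 1·(26,3) + (17,2)
…
step 6: (757, 88)  from 1·(714,83) + (43,5)
step 7: (1471, 171)  from 1·(757,88) + (714,83)
step 8: (2228, 259)  from 1·(1471,171) + (757,88)
step 9: (3699, 430)  from 1·(2228,259) + (1471,171)
(x₁, y₁) = (3699, 430);  3699² − 74·430² = 1 ✓
n=2: (3699,430)∘(3699,430) = (3699·3699+74·430·430, 3699·430+430·3699) = (27365201,3181140)
n=3: (27365201,3181140)∘(3699,430) = (3699·27365201+74·430·3181140, 3699·3181140+430·27365201) = (202447753299,23534073290)
n=4: (202447753299,23534073290)∘(3699,430) = (3699·202447753299+74·430·23534073290, 3699·23534073290+430·202447753299) = (1497708451540801,174105071018280)

3699 430
27365201 3181140
202447753299 23534073290
1497708451540801 174105071018280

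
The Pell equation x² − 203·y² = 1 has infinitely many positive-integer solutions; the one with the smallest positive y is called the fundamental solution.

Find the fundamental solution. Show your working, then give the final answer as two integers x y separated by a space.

57 4

d=203: √d = [14; 4,28] (ℓ=2, even), read p_1/q_1
i=0: a=14 ⇒ p=14, q=1
i=1: a=4 ⇒ p=57, q=4
fundamental: x₁=57, y₁=4  (since 3249 − 203·16 = 1)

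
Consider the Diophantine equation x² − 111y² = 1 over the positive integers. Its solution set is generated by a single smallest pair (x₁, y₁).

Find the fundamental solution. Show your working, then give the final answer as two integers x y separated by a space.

295 28

√111 = [10; 1,1,6,1,1,20, …], period ℓ=6 (even) → k=5
k=0  a_k=10  p_k/q_k = 10/1
k=1  a_k=1  p_k/q_k = 11/1
k=2  a_k=1  p_k/q_k = 21/2
k=3  a_k=6  p_k/q_k = 137/13
k=4  a_k=1  p_k/q_k = 158/15
k=5  a_k=1  p_k/q_k = 295/28
→ (295, 28).  Check: 295²=87025, 111·28²=87024, difference 1.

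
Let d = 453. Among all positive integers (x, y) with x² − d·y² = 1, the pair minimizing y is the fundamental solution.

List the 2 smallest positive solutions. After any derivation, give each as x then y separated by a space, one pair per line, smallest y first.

1653751 77700
5469784740001 256992905400

[21; 3,1,1,10,14,10,1,1,3,42] for √453; ℓ=10 ⇒ convergent index 9
a_0=21:  p_0=21·1+0=21,  q_0=21·0+1=1
a_1=3:  p_1=3·21+1=64,  q_1=3·1+0=3
…
a_3=1:  p_3=1·85+64=149,  q_3=1·4+3=7
a_4=10:  p_4=10·149+85=1575,  q_4=10·7+4=74
a_5=14:  p_5=14·1575+149=22199,  q_5=14·74+7=1043
a_6=10:  p_6=10·22199+1575=223565,  q_6=10·1043+74=10504
a_7=1:  p_7=1·223565+22199=245764,  q_7=1·10504+1043=11547
a_8=1:  p_8=1·245764+223565=469329,  q_8=1·11547+10504=22051
a_9=3:  p_9=3·469329+245764=1653751,  q_9=3·22051+11547=77700
fundamental: x₁=1653751, y₁=77700  (since 2734892370001 − 453·6037290000 = 1)
(1653751+77700√453)^2 = 5469784740001 + 256992905400√453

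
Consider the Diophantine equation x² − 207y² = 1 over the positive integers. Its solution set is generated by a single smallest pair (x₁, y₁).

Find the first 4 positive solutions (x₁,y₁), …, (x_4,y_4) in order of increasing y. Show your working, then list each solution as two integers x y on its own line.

d=207: √d = [14; 2,1,1,2,1,1,2,28] (ℓ=8, even), read p_7/q_7
step 0: (14, 1)  from 14·(1,0) + (0,1)
step 1: (29, 2)  from 2·(14,1) + (1,0)
step 2: (43, 3)  from 1·(29,2) + (14,1)
…
step 4: (187, 13)  from 2·(72,5) + (43,3)
step 5: (259, 18)  from 1·(187,13) + (72,5)
step 6: (446, 31)  from 1·(259,18) + (187,13)
step 7: (1151, 80)  from 2·(446,31) + (259,18)
(x₁, y₁) = (1151, 80);  1151² − 207·80² = 1 ✓
(x_2, y_2) = (1151·1151 + 207·80·80, 1151·80 + 80·1151) = (2649601, 184160)
(x_3, y_3) = (1151·2649601 + 207·80·184160, 1151·184160 + 80·2649601) = (6099380351, 423936240)
(x_4, y_4) = (1151·6099380351 + 207·80·423936240, 1151·423936240 + 80·6099380351) = (14040770918401, 975901040320)

1151 80
2649601 184160
6099380351 423936240
14040770918401 975901040320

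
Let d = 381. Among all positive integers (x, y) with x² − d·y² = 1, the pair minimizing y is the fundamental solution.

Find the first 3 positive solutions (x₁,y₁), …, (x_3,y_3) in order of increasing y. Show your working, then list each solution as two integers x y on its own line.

√381 → a₀=19, period (1,1,12,1,1,38); ℓ=6 even so k=5
i=0: a=19 ⇒ p=19, q=1
…
i=2: a=1 ⇒ p=39, q=2
i=3: a=12 ⇒ p=488, q=25
i=4: a=1 ⇒ p=527, q=27
i=5: a=1 ⇒ p=1015, q=52
(x₁, y₁) = (1015, 52);  1015² − 381·52² = 1 ✓
k=2:  x_2 = 1015·1015+381·52·52 = 2060449,  y_2 = 1015·52+52·1015 = 105560
k=3:  x_3 = 1015·2060449+381·52·105560 = 4182710455,  y_3 = 1015·105560+52·2060449 = 214286748

1015 52
2060449 105560
4182710455 214286748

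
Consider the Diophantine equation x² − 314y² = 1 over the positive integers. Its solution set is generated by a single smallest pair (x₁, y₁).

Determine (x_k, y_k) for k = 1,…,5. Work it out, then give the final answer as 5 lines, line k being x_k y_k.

392499 22150
308110930001 17387705700
241866463828532499 13649314199066450
189864690372162243720001 10714684347621377411400
149043402212524750531884812499 8411005783500436710995110750

√314 → a₀=17, period (1,2,1,1,2,1,34); ℓ=7 odd so k=13
step 0: (17, 1)  from 17·(1,0) + (0,1)
…
step 2: (53, 3)  from 2·(18,1) + (17,1)
…
step 4: (124, 7)  from 1·(71,4) + (53,3)
step 5: (319, 18)  from 2·(124,7) + (71,4)
step 6: (443, 25)  from 1·(319,18) + (124,7)
step 7: (15381, 868)  from 34·(443,25) + (319,18)
step 8: (15824, 893)  from 1·(15381,868) + (443,25)
step 9: (47029, 2654)  from 2·(15824,893) + (15381,868)
step 10: (62853, 3547)  from 1·(47029,2654) + (15824,893)
step 11: (109882, 6201)  from 1·(62853,3547) + (47029,2654)
step 12: (282617, 15949)  from 2·(109882,6201) + (62853,3547)
step 13: (392499, 22150)  from 1·(282617,15949) + (109882,6201)
(x₁, y₁) = (392499, 22150);  392499² − 314·22150² = 1 ✓
(392499+22150√314)^2 = 308110930001 + 17387705700√314
(392499+22150√314)^3 = 241866463828532499 + 13649314199066450√314
(392499+22150√314)^4 = 189864690372162243720001 + 10714684347621377411400√314
(392499+22150√314)^5 = 149043402212524750531884812499 + 8411005783500436710995110750√314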